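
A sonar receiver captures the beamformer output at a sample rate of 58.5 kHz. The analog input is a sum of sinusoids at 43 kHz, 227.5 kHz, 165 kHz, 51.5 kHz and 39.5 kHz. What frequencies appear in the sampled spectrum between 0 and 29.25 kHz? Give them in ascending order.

fs/2 = 29.25 kHz.
43 kHz > fs/2 = 29.25 kHz, folds to fs − 43 kHz = 15.5 kHz.
227.5 kHz mod fs = 52 kHz.
52 kHz > fs/2 = 29.25 kHz, folds to fs − 52 kHz = 6.5 kHz.
165 kHz mod fs = 48 kHz.
48 kHz > fs/2 = 29.25 kHz, folds to fs − 48 kHz = 10.5 kHz.
51.5 kHz > fs/2 = 29.25 kHz, folds to fs − 51.5 kHz = 7 kHz.
39.5 kHz > fs/2 = 29.25 kHz, folds to fs − 39.5 kHz = 19 kHz.
Distinct values: {6.5 kHz, 7 kHz, 10.5 kHz, 15.5 kHz, 19 kHz}.

6.5 kHz, 7 kHz, 10.5 kHz, 15.5 kHz, 19 kHz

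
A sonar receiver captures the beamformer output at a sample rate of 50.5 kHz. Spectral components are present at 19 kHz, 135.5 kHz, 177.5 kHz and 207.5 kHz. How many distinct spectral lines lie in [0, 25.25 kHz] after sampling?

4

fs/2 = 25.25 kHz.
19 kHz ≤ fs/2 = 25.25 kHz, passes unchanged.
135.5 kHz mod fs = 34.5 kHz.
34.5 kHz > fs/2 = 25.25 kHz, folds to fs − 34.5 kHz = 16 kHz.
177.5 kHz mod fs = 26 kHz.
26 kHz > fs/2 = 25.25 kHz, folds to fs − 26 kHz = 24.5 kHz.
207.5 kHz mod fs = 5.5 kHz.
5.5 kHz ≤ fs/2 = 25.25 kHz, appears at 5.5 kHz.
Distinct values: {5.5 kHz, 16 kHz, 19 kHz, 24.5 kHz} → 4.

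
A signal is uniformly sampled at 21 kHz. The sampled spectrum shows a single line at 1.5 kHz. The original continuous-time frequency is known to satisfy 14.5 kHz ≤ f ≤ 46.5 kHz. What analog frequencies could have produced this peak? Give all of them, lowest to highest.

Frequencies that alias to 1.5 kHz are k·fs ± 1.5 kHz for integer k ≥ 0.
k=0: 1.5 kHz.
k=1: 19.5 kHz, 22.5 kHz.
k=2: 40.5 kHz, 43.5 kHz.
k=3: 61.5 kHz, 64.5 kHz.
Within [14.5 kHz, 46.5 kHz]: 19.5 kHz, 22.5 kHz, 40.5 kHz, 43.5 kHz.

19.5 kHz, 22.5 kHz, 40.5 kHz, 43.5 kHz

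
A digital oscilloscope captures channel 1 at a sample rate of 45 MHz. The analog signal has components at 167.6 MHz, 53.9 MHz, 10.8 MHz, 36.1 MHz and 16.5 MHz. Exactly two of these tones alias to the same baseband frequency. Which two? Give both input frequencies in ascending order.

36.1 MHz, 53.9 MHz

fs/2 = 22.5 MHz.
167.6 MHz mod fs = 32.6 MHz.
32.6 MHz > fs/2 = 22.5 MHz, folds to fs − 32.6 MHz = 12.4 MHz.
53.9 MHz mod fs = 8.9 MHz.
8.9 MHz ≤ fs/2 = 22.5 MHz, appears at 8.9 MHz.
10.8 MHz ≤ fs/2 = 22.5 MHz, passes unchanged.
36.1 MHz > fs/2 = 22.5 MHz, folds to fs − 36.1 MHz = 8.9 MHz.
16.5 MHz ≤ fs/2 = 22.5 MHz, passes unchanged.
36.1 MHz and 53.9 MHz both map to 8.9 MHz.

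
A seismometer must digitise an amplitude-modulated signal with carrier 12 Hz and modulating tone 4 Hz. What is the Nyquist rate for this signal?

AM sidebands sit at fc ± fm = 8 Hz and 16 Hz.
Highest-frequency component: 16 Hz.
Nyquist rate = 2 × 16 Hz = 32 Hz.

32 Hz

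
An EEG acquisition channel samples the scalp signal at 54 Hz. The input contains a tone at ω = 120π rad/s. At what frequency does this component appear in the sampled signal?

ω = 120π rad/s → f = ω/(2π) = 60 Hz.
60 Hz mod fs = 6 Hz.
6 Hz ≤ fs/2 = 27 Hz, appears at 6 Hz.

6 Hz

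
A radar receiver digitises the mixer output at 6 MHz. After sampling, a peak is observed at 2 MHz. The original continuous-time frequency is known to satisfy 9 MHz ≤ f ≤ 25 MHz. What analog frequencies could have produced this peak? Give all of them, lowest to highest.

10 MHz, 14 MHz, 16 MHz, 20 MHz, 22 MHz

Frequencies that alias to 2 MHz are k·fs ± 2 MHz for integer k ≥ 0.
k=0: 2 MHz.
k=1: 4 MHz, 8 MHz.
k=2: 10 MHz, 14 MHz.
k=3: 16 MHz, 20 MHz.
k=4: 22 MHz, 26 MHz.
k=5: 28 MHz, 32 MHz.
Within [9 MHz, 25 MHz]: 10 MHz, 14 MHz, 16 MHz, 20 MHz, 22 MHz.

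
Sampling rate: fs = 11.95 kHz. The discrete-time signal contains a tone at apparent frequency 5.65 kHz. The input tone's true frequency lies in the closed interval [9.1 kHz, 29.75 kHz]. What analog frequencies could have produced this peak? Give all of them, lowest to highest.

17.6 kHz, 18.25 kHz, 29.55 kHz

Frequencies that alias to 5.65 kHz are k·fs ± 5.65 kHz for integer k ≥ 0.
k=0: 5.65 kHz.
k=1: 6.3 kHz, 17.6 kHz.
k=2: 18.25 kHz, 29.55 kHz.
k=3: 30.2 kHz, 41.5 kHz.
Within [9.1 kHz, 29.75 kHz]: 17.6 kHz, 18.25 kHz, 29.55 kHz.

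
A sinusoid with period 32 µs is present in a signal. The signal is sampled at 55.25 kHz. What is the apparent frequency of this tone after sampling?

24 kHz

T = 32 µs → f = 1/T = 31.25 kHz.
31.25 kHz > fs/2 = 27.625 kHz, folds to fs − 31.25 kHz = 24 kHz.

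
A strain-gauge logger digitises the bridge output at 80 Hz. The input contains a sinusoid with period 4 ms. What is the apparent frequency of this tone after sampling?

10 Hz

T = 4 ms → f = 1/T = 250 Hz.
250 Hz mod fs = 10 Hz.
10 Hz ≤ fs/2 = 40 Hz, appears at 10 Hz.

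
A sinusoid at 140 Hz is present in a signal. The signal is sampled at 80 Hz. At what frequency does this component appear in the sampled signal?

140 Hz mod fs = 60 Hz.
60 Hz > fs/2 = 40 Hz, folds to fs − 60 Hz = 20 Hz.

20 Hz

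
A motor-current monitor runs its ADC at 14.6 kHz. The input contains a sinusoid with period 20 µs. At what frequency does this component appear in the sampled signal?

T = 20 µs → f = 1/T = 50 kHz.
50 kHz mod fs = 6.2 kHz.
6.2 kHz ≤ fs/2 = 7.3 kHz, appears at 6.2 kHz.

6.2 kHz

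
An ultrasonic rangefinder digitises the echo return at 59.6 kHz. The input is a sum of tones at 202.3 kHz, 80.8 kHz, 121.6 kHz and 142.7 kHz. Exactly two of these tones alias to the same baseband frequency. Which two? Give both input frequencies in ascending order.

142.7 kHz, 202.3 kHz

fs/2 = 29.8 kHz.
202.3 kHz mod fs = 23.5 kHz.
23.5 kHz ≤ fs/2 = 29.8 kHz, appears at 23.5 kHz.
80.8 kHz mod fs = 21.2 kHz.
21.2 kHz ≤ fs/2 = 29.8 kHz, appears at 21.2 kHz.
121.6 kHz mod fs = 2.4 kHz.
2.4 kHz ≤ fs/2 = 29.8 kHz, appears at 2.4 kHz.
142.7 kHz mod fs = 23.5 kHz.
23.5 kHz ≤ fs/2 = 29.8 kHz, appears at 23.5 kHz.
142.7 kHz and 202.3 kHz both map to 23.5 kHz.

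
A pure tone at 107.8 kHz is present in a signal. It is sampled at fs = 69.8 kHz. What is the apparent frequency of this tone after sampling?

107.8 kHz mod fs = 38 kHz.
38 kHz > fs/2 = 34.9 kHz, folds to fs − 38 kHz = 31.8 kHz.

31.8 kHz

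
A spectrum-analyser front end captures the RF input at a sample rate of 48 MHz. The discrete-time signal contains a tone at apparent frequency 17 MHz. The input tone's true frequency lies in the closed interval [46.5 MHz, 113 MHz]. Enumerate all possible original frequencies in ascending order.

Frequencies that alias to 17 MHz are k·fs ± 17 MHz for integer k ≥ 0.
k=0: 17 MHz.
k=1: 31 MHz, 65 MHz.
k=2: 79 MHz, 113 MHz.
k=3: 127 MHz, 161 MHz.
Within [46.5 MHz, 113 MHz]: 65 MHz, 79 MHz, 113 MHz.

65 MHz, 79 MHz, 113 MHz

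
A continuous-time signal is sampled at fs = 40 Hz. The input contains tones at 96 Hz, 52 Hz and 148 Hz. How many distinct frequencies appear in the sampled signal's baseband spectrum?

fs/2 = 20 Hz.
96 Hz mod fs = 16 Hz.
16 Hz ≤ fs/2 = 20 Hz, appears at 16 Hz.
52 Hz mod fs = 12 Hz.
12 Hz ≤ fs/2 = 20 Hz, appears at 12 Hz.
148 Hz mod fs = 28 Hz.
28 Hz > fs/2 = 20 Hz, folds to fs − 28 Hz = 12 Hz.
Distinct values: {12 Hz, 16 Hz} → 2.

2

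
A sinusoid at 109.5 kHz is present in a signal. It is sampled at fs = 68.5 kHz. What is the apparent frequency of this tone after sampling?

109.5 kHz mod fs = 41 kHz.
41 kHz > fs/2 = 34.25 kHz, folds to fs − 41 kHz = 27.5 kHz.

27.5 kHz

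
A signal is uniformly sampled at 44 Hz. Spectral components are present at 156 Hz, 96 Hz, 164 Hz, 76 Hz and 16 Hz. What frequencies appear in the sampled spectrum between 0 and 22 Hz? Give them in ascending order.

8 Hz, 12 Hz, 16 Hz, 20 Hz

fs/2 = 22 Hz.
156 Hz mod fs = 24 Hz.
24 Hz > fs/2 = 22 Hz, folds to fs − 24 Hz = 20 Hz.
96 Hz mod fs = 8 Hz.
8 Hz ≤ fs/2 = 22 Hz, appears at 8 Hz.
164 Hz mod fs = 32 Hz.
32 Hz > fs/2 = 22 Hz, folds to fs − 32 Hz = 12 Hz.
76 Hz mod fs = 32 Hz.
32 Hz > fs/2 = 22 Hz, folds to fs − 32 Hz = 12 Hz.
16 Hz ≤ fs/2 = 22 Hz, passes unchanged.
Distinct values: {8 Hz, 12 Hz, 16 Hz, 20 Hz}.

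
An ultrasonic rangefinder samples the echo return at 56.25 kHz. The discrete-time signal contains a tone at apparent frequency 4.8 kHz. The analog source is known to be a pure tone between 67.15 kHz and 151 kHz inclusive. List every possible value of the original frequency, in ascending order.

107.7 kHz, 117.3 kHz

Frequencies that alias to 4.8 kHz are k·fs ± 4.8 kHz for integer k ≥ 0.
k=0: 4.8 kHz.
k=1: 51.45 kHz, 61.05 kHz.
k=2: 107.7 kHz, 117.3 kHz.
k=3: 163.95 kHz, 173.55 kHz.
Within [67.15 kHz, 151 kHz]: 107.7 kHz, 117.3 kHz.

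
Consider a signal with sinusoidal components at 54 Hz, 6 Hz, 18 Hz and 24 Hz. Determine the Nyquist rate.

108 Hz

Highest-frequency component: 54 Hz.
Nyquist rate = 2 × 54 Hz = 108 Hz.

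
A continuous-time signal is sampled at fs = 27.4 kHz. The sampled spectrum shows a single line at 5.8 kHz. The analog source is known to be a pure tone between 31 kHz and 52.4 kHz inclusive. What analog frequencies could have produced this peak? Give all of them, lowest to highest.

Frequencies that alias to 5.8 kHz are k·fs ± 5.8 kHz for integer k ≥ 0.
k=0: 5.8 kHz.
k=1: 21.6 kHz, 33.2 kHz.
k=2: 49 kHz, 60.6 kHz.
k=3: 76.4 kHz, 88 kHz.
Within [31 kHz, 52.4 kHz]: 33.2 kHz, 49 kHz.

33.2 kHz, 49 kHz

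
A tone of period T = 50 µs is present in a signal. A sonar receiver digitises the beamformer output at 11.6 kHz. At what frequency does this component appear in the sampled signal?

3.2 kHz

T = 50 µs → f = 1/T = 20 kHz.
20 kHz mod fs = 8.4 kHz.
8.4 kHz > fs/2 = 5.8 kHz, folds to fs − 8.4 kHz = 3.2 kHz.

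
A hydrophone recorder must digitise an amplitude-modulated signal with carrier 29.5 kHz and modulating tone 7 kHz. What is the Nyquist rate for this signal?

73 kHz

AM sidebands sit at fc ± fm = 22.5 kHz and 36.5 kHz.
Highest-frequency component: 36.5 kHz.
Nyquist rate = 2 × 36.5 kHz = 73 kHz.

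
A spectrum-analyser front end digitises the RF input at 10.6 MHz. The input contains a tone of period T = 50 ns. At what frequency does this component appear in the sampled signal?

1.2 MHz

T = 50 ns → f = 1/T = 20 MHz.
20 MHz mod fs = 9.4 MHz.
9.4 MHz > fs/2 = 5.3 MHz, folds to fs − 9.4 MHz = 1.2 MHz.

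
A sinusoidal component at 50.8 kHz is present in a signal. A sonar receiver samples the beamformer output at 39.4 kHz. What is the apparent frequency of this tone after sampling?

11.4 kHz

50.8 kHz mod fs = 11.4 kHz.
11.4 kHz ≤ fs/2 = 19.7 kHz, appears at 11.4 kHz.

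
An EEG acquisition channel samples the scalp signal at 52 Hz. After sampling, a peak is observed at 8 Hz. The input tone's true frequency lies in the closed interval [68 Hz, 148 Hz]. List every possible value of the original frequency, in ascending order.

Frequencies that alias to 8 Hz are k·fs ± 8 Hz for integer k ≥ 0.
k=0: 8 Hz.
k=1: 44 Hz, 60 Hz.
k=2: 96 Hz, 112 Hz.
k=3: 148 Hz, 164 Hz.
k=4: 200 Hz, 216 Hz.
Within [68 Hz, 148 Hz]: 96 Hz, 112 Hz, 148 Hz.

96 Hz, 112 Hz, 148 Hz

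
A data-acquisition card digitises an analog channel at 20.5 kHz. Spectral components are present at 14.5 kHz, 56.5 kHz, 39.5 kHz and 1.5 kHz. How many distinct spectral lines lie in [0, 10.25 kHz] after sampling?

3

fs/2 = 10.25 kHz.
14.5 kHz > fs/2 = 10.25 kHz, folds to fs − 14.5 kHz = 6 kHz.
56.5 kHz mod fs = 15.5 kHz.
15.5 kHz > fs/2 = 10.25 kHz, folds to fs − 15.5 kHz = 5 kHz.
39.5 kHz mod fs = 19 kHz.
19 kHz > fs/2 = 10.25 kHz, folds to fs − 19 kHz = 1.5 kHz.
1.5 kHz ≤ fs/2 = 10.25 kHz, passes unchanged.
Distinct values: {1.5 kHz, 5 kHz, 6 kHz} → 3.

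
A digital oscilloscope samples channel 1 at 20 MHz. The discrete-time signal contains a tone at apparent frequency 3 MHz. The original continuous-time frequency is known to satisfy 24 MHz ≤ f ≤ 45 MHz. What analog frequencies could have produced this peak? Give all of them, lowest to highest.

Frequencies that alias to 3 MHz are k·fs ± 3 MHz for integer k ≥ 0.
k=0: 3 MHz.
k=1: 17 MHz, 23 MHz.
k=2: 37 MHz, 43 MHz.
k=3: 57 MHz, 63 MHz.
Within [24 MHz, 45 MHz]: 37 MHz, 43 MHz.

37 MHz, 43 MHz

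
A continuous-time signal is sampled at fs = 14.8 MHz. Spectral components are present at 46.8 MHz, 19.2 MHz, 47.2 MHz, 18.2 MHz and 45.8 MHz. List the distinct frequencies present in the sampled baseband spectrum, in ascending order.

1.4 MHz, 2.4 MHz, 2.8 MHz, 3.4 MHz, 4.4 MHz

fs/2 = 7.4 MHz.
46.8 MHz mod fs = 2.4 MHz.
2.4 MHz ≤ fs/2 = 7.4 MHz, appears at 2.4 MHz.
19.2 MHz mod fs = 4.4 MHz.
4.4 MHz ≤ fs/2 = 7.4 MHz, appears at 4.4 MHz.
47.2 MHz mod fs = 2.8 MHz.
2.8 MHz ≤ fs/2 = 7.4 MHz, appears at 2.8 MHz.
18.2 MHz mod fs = 3.4 MHz.
3.4 MHz ≤ fs/2 = 7.4 MHz, appears at 3.4 MHz.
45.8 MHz mod fs = 1.4 MHz.
1.4 MHz ≤ fs/2 = 7.4 MHz, appears at 1.4 MHz.
Distinct values: {1.4 MHz, 2.4 MHz, 2.8 MHz, 3.4 MHz, 4.4 MHz}.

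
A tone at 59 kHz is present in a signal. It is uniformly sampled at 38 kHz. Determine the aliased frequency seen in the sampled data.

59 kHz mod fs = 21 kHz.
21 kHz > fs/2 = 19 kHz, folds to fs − 21 kHz = 17 kHz.

17 kHz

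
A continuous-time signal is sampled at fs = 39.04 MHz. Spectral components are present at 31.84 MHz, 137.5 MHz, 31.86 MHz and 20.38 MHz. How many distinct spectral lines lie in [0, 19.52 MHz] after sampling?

fs/2 = 19.52 MHz.
31.84 MHz > fs/2 = 19.52 MHz, folds to fs − 31.84 MHz = 7.2 MHz.
137.5 MHz mod fs = 20.38 MHz.
20.38 MHz > fs/2 = 19.52 MHz, folds to fs − 20.38 MHz = 18.66 MHz.
31.86 MHz > fs/2 = 19.52 MHz, folds to fs − 31.86 MHz = 7.18 MHz.
20.38 MHz > fs/2 = 19.52 MHz, folds to fs − 20.38 MHz = 18.66 MHz.
Distinct values: {7.18 MHz, 7.2 MHz, 18.66 MHz} → 3.

3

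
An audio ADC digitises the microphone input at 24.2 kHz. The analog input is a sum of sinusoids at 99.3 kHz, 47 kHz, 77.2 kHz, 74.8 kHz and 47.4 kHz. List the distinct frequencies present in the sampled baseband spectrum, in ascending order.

1 kHz, 1.4 kHz, 2.2 kHz, 2.5 kHz, 4.6 kHz

fs/2 = 12.1 kHz.
99.3 kHz mod fs = 2.5 kHz.
2.5 kHz ≤ fs/2 = 12.1 kHz, appears at 2.5 kHz.
47 kHz mod fs = 22.8 kHz.
22.8 kHz > fs/2 = 12.1 kHz, folds to fs − 22.8 kHz = 1.4 kHz.
77.2 kHz mod fs = 4.6 kHz.
4.6 kHz ≤ fs/2 = 12.1 kHz, appears at 4.6 kHz.
74.8 kHz mod fs = 2.2 kHz.
2.2 kHz ≤ fs/2 = 12.1 kHz, appears at 2.2 kHz.
47.4 kHz mod fs = 23.2 kHz.
23.2 kHz > fs/2 = 12.1 kHz, folds to fs − 23.2 kHz = 1 kHz.
Distinct values: {1 kHz, 1.4 kHz, 2.2 kHz, 2.5 kHz, 4.6 kHz}.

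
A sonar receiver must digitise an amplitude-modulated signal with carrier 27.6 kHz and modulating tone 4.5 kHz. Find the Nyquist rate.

AM sidebands sit at fc ± fm = 23.1 kHz and 32.1 kHz.
Highest-frequency component: 32.1 kHz.
Nyquist rate = 2 × 32.1 kHz = 64.2 kHz.

64.2 kHz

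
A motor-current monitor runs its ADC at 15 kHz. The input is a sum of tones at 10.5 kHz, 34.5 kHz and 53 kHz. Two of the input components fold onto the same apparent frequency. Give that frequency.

4.5 kHz

fs/2 = 7.5 kHz.
10.5 kHz > fs/2 = 7.5 kHz, folds to fs − 10.5 kHz = 4.5 kHz.
34.5 kHz mod fs = 4.5 kHz.
4.5 kHz ≤ fs/2 = 7.5 kHz, appears at 4.5 kHz.
53 kHz mod fs = 8 kHz.
8 kHz > fs/2 = 7.5 kHz, folds to fs − 8 kHz = 7 kHz.
10.5 kHz and 34.5 kHz both map to 4.5 kHz.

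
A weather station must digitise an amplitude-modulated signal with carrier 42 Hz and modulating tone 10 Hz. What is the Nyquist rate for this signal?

104 Hz

AM sidebands sit at fc ± fm = 32 Hz and 52 Hz.
Highest-frequency component: 52 Hz.
Nyquist rate = 2 × 52 Hz = 104 Hz.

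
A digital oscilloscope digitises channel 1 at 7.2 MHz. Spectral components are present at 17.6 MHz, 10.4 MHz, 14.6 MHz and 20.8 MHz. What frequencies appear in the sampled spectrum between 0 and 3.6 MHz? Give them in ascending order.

fs/2 = 3.6 MHz.
17.6 MHz mod fs = 3.2 MHz.
3.2 MHz ≤ fs/2 = 3.6 MHz, appears at 3.2 MHz.
10.4 MHz mod fs = 3.2 MHz.
3.2 MHz ≤ fs/2 = 3.6 MHz, appears at 3.2 MHz.
14.6 MHz mod fs = 0.2 MHz.
0.2 MHz ≤ fs/2 = 3.6 MHz, appears at 0.2 MHz.
20.8 MHz mod fs = 6.4 MHz.
6.4 MHz > fs/2 = 3.6 MHz, folds to fs − 6.4 MHz = 0.8 MHz.
Distinct values: {0.2 MHz, 0.8 MHz, 3.2 MHz}.

0.2 MHz, 0.8 MHz, 3.2 MHz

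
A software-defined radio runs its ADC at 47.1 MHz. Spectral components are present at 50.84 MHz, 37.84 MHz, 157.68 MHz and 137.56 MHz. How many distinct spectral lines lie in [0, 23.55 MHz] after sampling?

fs/2 = 23.55 MHz.
50.84 MHz mod fs = 3.74 MHz.
3.74 MHz ≤ fs/2 = 23.55 MHz, appears at 3.74 MHz.
37.84 MHz > fs/2 = 23.55 MHz, folds to fs − 37.84 MHz = 9.26 MHz.
157.68 MHz mod fs = 16.38 MHz.
16.38 MHz ≤ fs/2 = 23.55 MHz, appears at 16.38 MHz.
137.56 MHz mod fs = 43.36 MHz.
43.36 MHz > fs/2 = 23.55 MHz, folds to fs − 43.36 MHz = 3.74 MHz.
Distinct values: {3.74 MHz, 9.26 MHz, 16.38 MHz} → 3.

3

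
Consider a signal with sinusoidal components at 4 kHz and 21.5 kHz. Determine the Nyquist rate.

43 kHz

Highest-frequency component: 21.5 kHz.
Nyquist rate = 2 × 21.5 kHz = 43 kHz.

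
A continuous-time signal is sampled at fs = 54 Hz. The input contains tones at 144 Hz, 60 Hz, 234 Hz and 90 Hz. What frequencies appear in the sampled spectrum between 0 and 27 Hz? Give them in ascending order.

6 Hz, 18 Hz

fs/2 = 27 Hz.
144 Hz mod fs = 36 Hz.
36 Hz > fs/2 = 27 Hz, folds to fs − 36 Hz = 18 Hz.
60 Hz mod fs = 6 Hz.
6 Hz ≤ fs/2 = 27 Hz, appears at 6 Hz.
234 Hz mod fs = 18 Hz.
18 Hz ≤ fs/2 = 27 Hz, appears at 18 Hz.
90 Hz mod fs = 36 Hz.
36 Hz > fs/2 = 27 Hz, folds to fs − 36 Hz = 18 Hz.
Distinct values: {6 Hz, 18 Hz}.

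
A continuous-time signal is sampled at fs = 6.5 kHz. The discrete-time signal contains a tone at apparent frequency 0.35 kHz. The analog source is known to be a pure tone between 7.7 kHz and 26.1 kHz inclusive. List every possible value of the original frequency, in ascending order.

12.65 kHz, 13.35 kHz, 19.15 kHz, 19.85 kHz, 25.65 kHz

Frequencies that alias to 0.35 kHz are k·fs ± 0.35 kHz for integer k ≥ 0.
k=0: 0.35 kHz.
k=1: 6.15 kHz, 6.85 kHz.
k=2: 12.65 kHz, 13.35 kHz.
k=3: 19.15 kHz, 19.85 kHz.
k=4: 25.65 kHz, 26.35 kHz.
k=5: 32.15 kHz, 32.85 kHz.
Within [7.7 kHz, 26.1 kHz]: 12.65 kHz, 13.35 kHz, 19.15 kHz, 19.85 kHz, 25.65 kHz.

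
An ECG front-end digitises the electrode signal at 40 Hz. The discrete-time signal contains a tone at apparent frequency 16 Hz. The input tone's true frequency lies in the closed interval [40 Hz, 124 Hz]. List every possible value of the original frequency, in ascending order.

56 Hz, 64 Hz, 96 Hz, 104 Hz

Frequencies that alias to 16 Hz are k·fs ± 16 Hz for integer k ≥ 0.
k=0: 16 Hz.
k=1: 24 Hz, 56 Hz.
k=2: 64 Hz, 96 Hz.
k=3: 104 Hz, 136 Hz.
k=4: 144 Hz, 176 Hz.
Within [40 Hz, 124 Hz]: 56 Hz, 64 Hz, 96 Hz, 104 Hz.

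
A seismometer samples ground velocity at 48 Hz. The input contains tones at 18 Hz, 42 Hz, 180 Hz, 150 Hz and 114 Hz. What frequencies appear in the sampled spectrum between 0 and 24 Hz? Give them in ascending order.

6 Hz, 12 Hz, 18 Hz

fs/2 = 24 Hz.
18 Hz ≤ fs/2 = 24 Hz, passes unchanged.
42 Hz > fs/2 = 24 Hz, folds to fs − 42 Hz = 6 Hz.
180 Hz mod fs = 36 Hz.
36 Hz > fs/2 = 24 Hz, folds to fs − 36 Hz = 12 Hz.
150 Hz mod fs = 6 Hz.
6 Hz ≤ fs/2 = 24 Hz, appears at 6 Hz.
114 Hz mod fs = 18 Hz.
18 Hz ≤ fs/2 = 24 Hz, appears at 18 Hz.
Distinct values: {6 Hz, 12 Hz, 18 Hz}.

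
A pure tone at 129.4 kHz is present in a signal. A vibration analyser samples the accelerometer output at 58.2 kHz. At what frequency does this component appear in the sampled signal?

13 kHz

129.4 kHz mod fs = 13 kHz.
13 kHz ≤ fs/2 = 29.1 kHz, appears at 13 kHz.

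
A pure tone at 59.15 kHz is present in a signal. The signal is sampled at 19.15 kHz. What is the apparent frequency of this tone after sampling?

59.15 kHz mod fs = 1.7 kHz.
1.7 kHz ≤ fs/2 = 9.575 kHz, appears at 1.7 kHz.

1.7 kHz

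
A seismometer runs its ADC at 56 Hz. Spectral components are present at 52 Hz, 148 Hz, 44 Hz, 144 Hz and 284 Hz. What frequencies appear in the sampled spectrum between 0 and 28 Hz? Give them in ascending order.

4 Hz, 12 Hz, 20 Hz, 24 Hz

fs/2 = 28 Hz.
52 Hz > fs/2 = 28 Hz, folds to fs − 52 Hz = 4 Hz.
148 Hz mod fs = 36 Hz.
36 Hz > fs/2 = 28 Hz, folds to fs − 36 Hz = 20 Hz.
44 Hz > fs/2 = 28 Hz, folds to fs − 44 Hz = 12 Hz.
144 Hz mod fs = 32 Hz.
32 Hz > fs/2 = 28 Hz, folds to fs − 32 Hz = 24 Hz.
284 Hz mod fs = 4 Hz.
4 Hz ≤ fs/2 = 28 Hz, appears at 4 Hz.
Distinct values: {4 Hz, 12 Hz, 20 Hz, 24 Hz}.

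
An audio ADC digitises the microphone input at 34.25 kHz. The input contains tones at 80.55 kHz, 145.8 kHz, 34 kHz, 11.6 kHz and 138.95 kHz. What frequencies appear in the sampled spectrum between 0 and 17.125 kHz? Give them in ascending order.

fs/2 = 17.125 kHz.
80.55 kHz mod fs = 12.05 kHz.
12.05 kHz ≤ fs/2 = 17.125 kHz, appears at 12.05 kHz.
145.8 kHz mod fs = 8.8 kHz.
8.8 kHz ≤ fs/2 = 17.125 kHz, appears at 8.8 kHz.
34 kHz > fs/2 = 17.125 kHz, folds to fs − 34 kHz = 0.25 kHz.
11.6 kHz ≤ fs/2 = 17.125 kHz, passes unchanged.
138.95 kHz mod fs = 1.95 kHz.
1.95 kHz ≤ fs/2 = 17.125 kHz, appears at 1.95 kHz.
Distinct values: {0.25 kHz, 1.95 kHz, 8.8 kHz, 11.6 kHz, 12.05 kHz}.

0.25 kHz, 1.95 kHz, 8.8 kHz, 11.6 kHz, 12.05 kHz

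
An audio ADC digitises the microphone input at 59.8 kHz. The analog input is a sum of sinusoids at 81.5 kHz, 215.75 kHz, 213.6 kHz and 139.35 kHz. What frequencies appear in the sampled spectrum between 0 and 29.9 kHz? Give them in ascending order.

19.75 kHz, 21.7 kHz, 23.45 kHz, 25.6 kHz

fs/2 = 29.9 kHz.
81.5 kHz mod fs = 21.7 kHz.
21.7 kHz ≤ fs/2 = 29.9 kHz, appears at 21.7 kHz.
215.75 kHz mod fs = 36.35 kHz.
36.35 kHz > fs/2 = 29.9 kHz, folds to fs − 36.35 kHz = 23.45 kHz.
213.6 kHz mod fs = 34.2 kHz.
34.2 kHz > fs/2 = 29.9 kHz, folds to fs − 34.2 kHz = 25.6 kHz.
139.35 kHz mod fs = 19.75 kHz.
19.75 kHz ≤ fs/2 = 29.9 kHz, appears at 19.75 kHz.
Distinct values: {19.75 kHz, 21.7 kHz, 23.45 kHz, 25.6 kHz}.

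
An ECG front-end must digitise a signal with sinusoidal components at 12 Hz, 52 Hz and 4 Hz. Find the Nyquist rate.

Highest-frequency component: 52 Hz.
Nyquist rate = 2 × 52 Hz = 104 Hz.

104 Hz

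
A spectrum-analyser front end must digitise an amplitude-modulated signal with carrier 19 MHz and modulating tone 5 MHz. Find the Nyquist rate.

48 MHz

AM sidebands sit at fc ± fm = 14 MHz and 24 MHz.
Highest-frequency component: 24 MHz.
Nyquist rate = 2 × 24 MHz = 48 MHz.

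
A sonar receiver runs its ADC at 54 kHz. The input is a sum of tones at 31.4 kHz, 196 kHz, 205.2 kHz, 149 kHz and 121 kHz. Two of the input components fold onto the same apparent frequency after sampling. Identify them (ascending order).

fs/2 = 27 kHz.
31.4 kHz > fs/2 = 27 kHz, folds to fs − 31.4 kHz = 22.6 kHz.
196 kHz mod fs = 34 kHz.
34 kHz > fs/2 = 27 kHz, folds to fs − 34 kHz = 20 kHz.
205.2 kHz mod fs = 43.2 kHz.
43.2 kHz > fs/2 = 27 kHz, folds to fs − 43.2 kHz = 10.8 kHz.
149 kHz mod fs = 41 kHz.
41 kHz > fs/2 = 27 kHz, folds to fs − 41 kHz = 13 kHz.
121 kHz mod fs = 13 kHz.
13 kHz ≤ fs/2 = 27 kHz, appears at 13 kHz.
121 kHz and 149 kHz both map to 13 kHz.

121 kHz, 149 kHz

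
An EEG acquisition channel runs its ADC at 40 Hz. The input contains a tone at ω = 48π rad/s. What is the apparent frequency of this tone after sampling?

16 Hz

ω = 48π rad/s → f = ω/(2π) = 24 Hz.
24 Hz > fs/2 = 20 Hz, folds to fs − 24 Hz = 16 Hz.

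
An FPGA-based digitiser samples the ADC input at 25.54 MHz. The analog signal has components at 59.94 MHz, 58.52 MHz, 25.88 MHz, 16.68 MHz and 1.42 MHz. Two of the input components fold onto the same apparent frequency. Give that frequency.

8.86 MHz

fs/2 = 12.77 MHz.
59.94 MHz mod fs = 8.86 MHz.
8.86 MHz ≤ fs/2 = 12.77 MHz, appears at 8.86 MHz.
58.52 MHz mod fs = 7.44 MHz.
7.44 MHz ≤ fs/2 = 12.77 MHz, appears at 7.44 MHz.
25.88 MHz mod fs = 0.34 MHz.
0.34 MHz ≤ fs/2 = 12.77 MHz, appears at 0.34 MHz.
16.68 MHz > fs/2 = 12.77 MHz, folds to fs − 16.68 MHz = 8.86 MHz.
1.42 MHz ≤ fs/2 = 12.77 MHz, passes unchanged.
16.68 MHz and 59.94 MHz both map to 8.86 MHz.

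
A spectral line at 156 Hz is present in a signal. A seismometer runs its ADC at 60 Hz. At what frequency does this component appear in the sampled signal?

24 Hz

156 Hz mod fs = 36 Hz.
36 Hz > fs/2 = 30 Hz, folds to fs − 36 Hz = 24 Hz.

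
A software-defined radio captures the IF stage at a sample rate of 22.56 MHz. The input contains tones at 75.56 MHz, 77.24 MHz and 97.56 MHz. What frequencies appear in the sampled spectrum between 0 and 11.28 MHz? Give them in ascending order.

fs/2 = 11.28 MHz.
75.56 MHz mod fs = 7.88 MHz.
7.88 MHz ≤ fs/2 = 11.28 MHz, appears at 7.88 MHz.
77.24 MHz mod fs = 9.56 MHz.
9.56 MHz ≤ fs/2 = 11.28 MHz, appears at 9.56 MHz.
97.56 MHz mod fs = 7.32 MHz.
7.32 MHz ≤ fs/2 = 11.28 MHz, appears at 7.32 MHz.
Distinct values: {7.32 MHz, 7.88 MHz, 9.56 MHz}.

7.32 MHz, 7.88 MHz, 9.56 MHz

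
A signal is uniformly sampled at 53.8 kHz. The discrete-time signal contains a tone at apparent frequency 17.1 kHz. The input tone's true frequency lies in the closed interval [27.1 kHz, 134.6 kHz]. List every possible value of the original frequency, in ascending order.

Frequencies that alias to 17.1 kHz are k·fs ± 17.1 kHz for integer k ≥ 0.
k=0: 17.1 kHz.
k=1: 36.7 kHz, 70.9 kHz.
k=2: 90.5 kHz, 124.7 kHz.
k=3: 144.3 kHz, 178.5 kHz.
Within [27.1 kHz, 134.6 kHz]: 36.7 kHz, 70.9 kHz, 90.5 kHz, 124.7 kHz.

36.7 kHz, 70.9 kHz, 90.5 kHz, 124.7 kHz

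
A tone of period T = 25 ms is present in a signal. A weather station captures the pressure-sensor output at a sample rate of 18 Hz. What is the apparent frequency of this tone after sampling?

4 Hz

T = 25 ms → f = 1/T = 40 Hz.
40 Hz mod fs = 4 Hz.
4 Hz ≤ fs/2 = 9 Hz, appears at 4 Hz.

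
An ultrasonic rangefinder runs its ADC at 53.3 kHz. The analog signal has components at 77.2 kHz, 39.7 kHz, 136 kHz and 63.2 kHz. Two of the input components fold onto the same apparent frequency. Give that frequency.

fs/2 = 26.65 kHz.
77.2 kHz mod fs = 23.9 kHz.
23.9 kHz ≤ fs/2 = 26.65 kHz, appears at 23.9 kHz.
39.7 kHz > fs/2 = 26.65 kHz, folds to fs − 39.7 kHz = 13.6 kHz.
136 kHz mod fs = 29.4 kHz.
29.4 kHz > fs/2 = 26.65 kHz, folds to fs − 29.4 kHz = 23.9 kHz.
63.2 kHz mod fs = 9.9 kHz.
9.9 kHz ≤ fs/2 = 26.65 kHz, appears at 9.9 kHz.
77.2 kHz and 136 kHz both map to 23.9 kHz.

23.9 kHz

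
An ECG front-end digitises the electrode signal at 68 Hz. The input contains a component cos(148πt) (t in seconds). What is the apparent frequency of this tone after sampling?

6 Hz

ω = 148π rad/s → f = ω/(2π) = 74 Hz.
74 Hz mod fs = 6 Hz.
6 Hz ≤ fs/2 = 34 Hz, appears at 6 Hz.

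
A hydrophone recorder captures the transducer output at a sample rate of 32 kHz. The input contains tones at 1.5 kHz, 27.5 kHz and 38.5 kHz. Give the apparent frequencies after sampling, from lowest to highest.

1.5 kHz, 4.5 kHz, 6.5 kHz

fs/2 = 16 kHz.
1.5 kHz ≤ fs/2 = 16 kHz, passes unchanged.
27.5 kHz > fs/2 = 16 kHz, folds to fs − 27.5 kHz = 4.5 kHz.
38.5 kHz mod fs = 6.5 kHz.
6.5 kHz ≤ fs/2 = 16 kHz, appears at 6.5 kHz.
Distinct values: {1.5 kHz, 4.5 kHz, 6.5 kHz}.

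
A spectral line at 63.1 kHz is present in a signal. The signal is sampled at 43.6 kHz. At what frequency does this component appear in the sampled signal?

19.5 kHz

63.1 kHz mod fs = 19.5 kHz.
19.5 kHz ≤ fs/2 = 21.8 kHz, appears at 19.5 kHz.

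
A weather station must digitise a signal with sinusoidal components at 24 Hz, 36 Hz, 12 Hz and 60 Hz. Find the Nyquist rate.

120 Hz

Highest-frequency component: 60 Hz.
Nyquist rate = 2 × 60 Hz = 120 Hz.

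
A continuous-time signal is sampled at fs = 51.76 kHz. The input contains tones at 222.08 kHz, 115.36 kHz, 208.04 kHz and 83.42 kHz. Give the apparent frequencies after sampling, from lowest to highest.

fs/2 = 25.88 kHz.
222.08 kHz mod fs = 15.04 kHz.
15.04 kHz ≤ fs/2 = 25.88 kHz, appears at 15.04 kHz.
115.36 kHz mod fs = 11.84 kHz.
11.84 kHz ≤ fs/2 = 25.88 kHz, appears at 11.84 kHz.
208.04 kHz mod fs = 1 kHz.
1 kHz ≤ fs/2 = 25.88 kHz, appears at 1 kHz.
83.42 kHz mod fs = 31.66 kHz.
31.66 kHz > fs/2 = 25.88 kHz, folds to fs − 31.66 kHz = 20.1 kHz.
Distinct values: {1 kHz, 11.84 kHz, 15.04 kHz, 20.1 kHz}.

1 kHz, 11.84 kHz, 15.04 kHz, 20.1 kHz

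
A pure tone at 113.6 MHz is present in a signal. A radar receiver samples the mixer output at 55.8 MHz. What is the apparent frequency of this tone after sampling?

2 MHz

113.6 MHz mod fs = 2 MHz.
2 MHz ≤ fs/2 = 27.9 MHz, appears at 2 MHz.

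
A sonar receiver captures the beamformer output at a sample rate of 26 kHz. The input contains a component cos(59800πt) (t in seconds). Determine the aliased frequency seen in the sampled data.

ω = 59800π rad/s → f = ω/(2π) = 29900 Hz = 29.9 kHz.
29.9 kHz mod fs = 3.9 kHz.
3.9 kHz ≤ fs/2 = 13 kHz, appears at 3.9 kHz.

3.9 kHz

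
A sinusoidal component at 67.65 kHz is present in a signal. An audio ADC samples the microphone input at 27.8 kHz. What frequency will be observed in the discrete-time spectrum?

12.05 kHz

67.65 kHz mod fs = 12.05 kHz.
12.05 kHz ≤ fs/2 = 13.9 kHz, appears at 12.05 kHz.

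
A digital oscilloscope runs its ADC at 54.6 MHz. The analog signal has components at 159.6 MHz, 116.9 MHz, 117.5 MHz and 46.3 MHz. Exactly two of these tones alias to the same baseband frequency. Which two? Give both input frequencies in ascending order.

fs/2 = 27.3 MHz.
159.6 MHz mod fs = 50.4 MHz.
50.4 MHz > fs/2 = 27.3 MHz, folds to fs − 50.4 MHz = 4.2 MHz.
116.9 MHz mod fs = 7.7 MHz.
7.7 MHz ≤ fs/2 = 27.3 MHz, appears at 7.7 MHz.
117.5 MHz mod fs = 8.3 MHz.
8.3 MHz ≤ fs/2 = 27.3 MHz, appears at 8.3 MHz.
46.3 MHz > fs/2 = 27.3 MHz, folds to fs − 46.3 MHz = 8.3 MHz.
46.3 MHz and 117.5 MHz both map to 8.3 MHz.

46.3 MHz, 117.5 MHz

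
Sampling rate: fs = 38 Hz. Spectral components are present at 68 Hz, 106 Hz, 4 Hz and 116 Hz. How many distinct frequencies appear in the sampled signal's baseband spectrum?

fs/2 = 19 Hz.
68 Hz mod fs = 30 Hz.
30 Hz > fs/2 = 19 Hz, folds to fs − 30 Hz = 8 Hz.
106 Hz mod fs = 30 Hz.
30 Hz > fs/2 = 19 Hz, folds to fs − 30 Hz = 8 Hz.
4 Hz ≤ fs/2 = 19 Hz, passes unchanged.
116 Hz mod fs = 2 Hz.
2 Hz ≤ fs/2 = 19 Hz, appears at 2 Hz.
Distinct values: {2 Hz, 4 Hz, 8 Hz} → 3.

3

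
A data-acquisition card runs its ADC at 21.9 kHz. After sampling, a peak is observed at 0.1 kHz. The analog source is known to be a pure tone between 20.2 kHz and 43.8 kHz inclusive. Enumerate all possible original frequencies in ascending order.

21.8 kHz, 22 kHz, 43.7 kHz

Frequencies that alias to 0.1 kHz are k·fs ± 0.1 kHz for integer k ≥ 0.
k=0: 0.1 kHz.
k=1: 21.8 kHz, 22 kHz.
k=2: 43.7 kHz, 43.9 kHz.
k=3: 65.6 kHz, 65.8 kHz.
Within [20.2 kHz, 43.8 kHz]: 21.8 kHz, 22 kHz, 43.7 kHz.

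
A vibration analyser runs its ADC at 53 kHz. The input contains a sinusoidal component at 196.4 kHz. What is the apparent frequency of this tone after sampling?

15.6 kHz

196.4 kHz mod fs = 37.4 kHz.
37.4 kHz > fs/2 = 26.5 kHz, folds to fs − 37.4 kHz = 15.6 kHz.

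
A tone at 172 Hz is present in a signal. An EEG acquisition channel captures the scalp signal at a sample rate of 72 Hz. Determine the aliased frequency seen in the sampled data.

28 Hz

172 Hz mod fs = 28 Hz.
28 Hz ≤ fs/2 = 36 Hz, appears at 28 Hz.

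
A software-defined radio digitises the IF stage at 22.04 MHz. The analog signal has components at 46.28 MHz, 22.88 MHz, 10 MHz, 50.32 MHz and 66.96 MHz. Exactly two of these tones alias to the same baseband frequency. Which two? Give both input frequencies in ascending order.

fs/2 = 11.02 MHz.
46.28 MHz mod fs = 2.2 MHz.
2.2 MHz ≤ fs/2 = 11.02 MHz, appears at 2.2 MHz.
22.88 MHz mod fs = 0.84 MHz.
0.84 MHz ≤ fs/2 = 11.02 MHz, appears at 0.84 MHz.
10 MHz ≤ fs/2 = 11.02 MHz, passes unchanged.
50.32 MHz mod fs = 6.24 MHz.
6.24 MHz ≤ fs/2 = 11.02 MHz, appears at 6.24 MHz.
66.96 MHz mod fs = 0.84 MHz.
0.84 MHz ≤ fs/2 = 11.02 MHz, appears at 0.84 MHz.
22.88 MHz and 66.96 MHz both map to 0.84 MHz.

22.88 MHz, 66.96 MHz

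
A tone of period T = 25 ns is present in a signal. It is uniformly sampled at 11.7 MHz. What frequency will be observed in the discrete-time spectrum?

T = 25 ns → f = 1/T = 40 MHz.
40 MHz mod fs = 4.9 MHz.
4.9 MHz ≤ fs/2 = 5.85 MHz, appears at 4.9 MHz.

4.9 MHz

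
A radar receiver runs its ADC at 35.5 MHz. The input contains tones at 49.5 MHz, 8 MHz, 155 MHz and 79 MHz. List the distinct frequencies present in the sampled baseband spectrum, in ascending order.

fs/2 = 17.75 MHz.
49.5 MHz mod fs = 14 MHz.
14 MHz ≤ fs/2 = 17.75 MHz, appears at 14 MHz.
8 MHz ≤ fs/2 = 17.75 MHz, passes unchanged.
155 MHz mod fs = 13 MHz.
13 MHz ≤ fs/2 = 17.75 MHz, appears at 13 MHz.
79 MHz mod fs = 8 MHz.
8 MHz ≤ fs/2 = 17.75 MHz, appears at 8 MHz.
Distinct values: {8 MHz, 13 MHz, 14 MHz}.

8 MHz, 13 MHz, 14 MHz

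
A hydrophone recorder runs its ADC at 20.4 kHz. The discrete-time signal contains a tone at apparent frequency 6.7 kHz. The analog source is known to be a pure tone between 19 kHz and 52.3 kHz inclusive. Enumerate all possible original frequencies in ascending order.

27.1 kHz, 34.1 kHz, 47.5 kHz

Frequencies that alias to 6.7 kHz are k·fs ± 6.7 kHz for integer k ≥ 0.
k=0: 6.7 kHz.
k=1: 13.7 kHz, 27.1 kHz.
k=2: 34.1 kHz, 47.5 kHz.
k=3: 54.5 kHz, 67.9 kHz.
Within [19 kHz, 52.3 kHz]: 27.1 kHz, 34.1 kHz, 47.5 kHz.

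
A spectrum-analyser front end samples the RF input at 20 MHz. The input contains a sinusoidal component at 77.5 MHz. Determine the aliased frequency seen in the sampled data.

77.5 MHz mod fs = 17.5 MHz.
17.5 MHz > fs/2 = 10 MHz, folds to fs − 17.5 MHz = 2.5 MHz.

2.5 MHz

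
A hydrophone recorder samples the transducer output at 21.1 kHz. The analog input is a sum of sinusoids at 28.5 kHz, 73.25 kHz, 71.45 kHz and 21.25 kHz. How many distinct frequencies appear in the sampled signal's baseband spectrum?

fs/2 = 10.55 kHz.
28.5 kHz mod fs = 7.4 kHz.
7.4 kHz ≤ fs/2 = 10.55 kHz, appears at 7.4 kHz.
73.25 kHz mod fs = 9.95 kHz.
9.95 kHz ≤ fs/2 = 10.55 kHz, appears at 9.95 kHz.
71.45 kHz mod fs = 8.15 kHz.
8.15 kHz ≤ fs/2 = 10.55 kHz, appears at 8.15 kHz.
21.25 kHz mod fs = 0.15 kHz.
0.15 kHz ≤ fs/2 = 10.55 kHz, appears at 0.15 kHz.
Distinct values: {0.15 kHz, 7.4 kHz, 8.15 kHz, 9.95 kHz} → 4.

4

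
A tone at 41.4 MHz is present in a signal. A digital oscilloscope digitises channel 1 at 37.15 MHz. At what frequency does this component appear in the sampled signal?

4.25 MHz

41.4 MHz mod fs = 4.25 MHz.
4.25 MHz ≤ fs/2 = 18.575 MHz, appears at 4.25 MHz.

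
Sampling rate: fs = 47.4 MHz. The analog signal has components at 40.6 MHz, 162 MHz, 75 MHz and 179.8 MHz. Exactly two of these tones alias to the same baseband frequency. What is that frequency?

19.8 MHz

fs/2 = 23.7 MHz.
40.6 MHz > fs/2 = 23.7 MHz, folds to fs − 40.6 MHz = 6.8 MHz.
162 MHz mod fs = 19.8 MHz.
19.8 MHz ≤ fs/2 = 23.7 MHz, appears at 19.8 MHz.
75 MHz mod fs = 27.6 MHz.
27.6 MHz > fs/2 = 23.7 MHz, folds to fs − 27.6 MHz = 19.8 MHz.
179.8 MHz mod fs = 37.6 MHz.
37.6 MHz > fs/2 = 23.7 MHz, folds to fs − 37.6 MHz = 9.8 MHz.
75 MHz and 162 MHz both map to 19.8 MHz.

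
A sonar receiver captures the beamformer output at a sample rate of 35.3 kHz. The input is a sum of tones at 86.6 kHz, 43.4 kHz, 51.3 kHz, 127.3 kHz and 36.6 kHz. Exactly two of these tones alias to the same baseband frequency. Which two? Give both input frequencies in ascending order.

fs/2 = 17.65 kHz.
86.6 kHz mod fs = 16 kHz.
16 kHz ≤ fs/2 = 17.65 kHz, appears at 16 kHz.
43.4 kHz mod fs = 8.1 kHz.
8.1 kHz ≤ fs/2 = 17.65 kHz, appears at 8.1 kHz.
51.3 kHz mod fs = 16 kHz.
16 kHz ≤ fs/2 = 17.65 kHz, appears at 16 kHz.
127.3 kHz mod fs = 21.4 kHz.
21.4 kHz > fs/2 = 17.65 kHz, folds to fs − 21.4 kHz = 13.9 kHz.
36.6 kHz mod fs = 1.3 kHz.
1.3 kHz ≤ fs/2 = 17.65 kHz, appears at 1.3 kHz.
51.3 kHz and 86.6 kHz both map to 16 kHz.

51.3 kHz, 86.6 kHz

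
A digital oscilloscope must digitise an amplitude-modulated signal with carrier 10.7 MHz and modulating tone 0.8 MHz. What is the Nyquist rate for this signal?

AM sidebands sit at fc ± fm = 9.9 MHz and 11.5 MHz.
Highest-frequency component: 11.5 MHz.
Nyquist rate = 2 × 11.5 MHz = 23 MHz.

23 MHz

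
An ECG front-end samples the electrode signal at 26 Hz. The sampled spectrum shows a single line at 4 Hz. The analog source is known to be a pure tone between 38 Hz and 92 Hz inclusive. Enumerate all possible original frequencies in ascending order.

48 Hz, 56 Hz, 74 Hz, 82 Hz

Frequencies that alias to 4 Hz are k·fs ± 4 Hz for integer k ≥ 0.
k=0: 4 Hz.
k=1: 22 Hz, 30 Hz.
k=2: 48 Hz, 56 Hz.
k=3: 74 Hz, 82 Hz.
k=4: 100 Hz, 108 Hz.
Within [38 Hz, 92 Hz]: 48 Hz, 56 Hz, 74 Hz, 82 Hz.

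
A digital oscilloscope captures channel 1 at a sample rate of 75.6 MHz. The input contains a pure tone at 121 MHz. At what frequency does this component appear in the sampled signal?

30.2 MHz

121 MHz mod fs = 45.4 MHz.
45.4 MHz > fs/2 = 37.8 MHz, folds to fs − 45.4 MHz = 30.2 MHz.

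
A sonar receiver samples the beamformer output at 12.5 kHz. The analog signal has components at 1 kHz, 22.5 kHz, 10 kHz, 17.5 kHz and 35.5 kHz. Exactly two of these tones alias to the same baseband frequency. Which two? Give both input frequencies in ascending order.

10 kHz, 22.5 kHz

fs/2 = 6.25 kHz.
1 kHz ≤ fs/2 = 6.25 kHz, passes unchanged.
22.5 kHz mod fs = 10 kHz.
10 kHz > fs/2 = 6.25 kHz, folds to fs − 10 kHz = 2.5 kHz.
10 kHz > fs/2 = 6.25 kHz, folds to fs − 10 kHz = 2.5 kHz.
17.5 kHz mod fs = 5 kHz.
5 kHz ≤ fs/2 = 6.25 kHz, appears at 5 kHz.
35.5 kHz mod fs = 10.5 kHz.
10.5 kHz > fs/2 = 6.25 kHz, folds to fs − 10.5 kHz = 2 kHz.
10 kHz and 22.5 kHz both map to 2.5 kHz.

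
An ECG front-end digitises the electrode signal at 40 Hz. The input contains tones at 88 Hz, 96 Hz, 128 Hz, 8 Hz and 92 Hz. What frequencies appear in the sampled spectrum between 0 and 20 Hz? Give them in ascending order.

8 Hz, 12 Hz, 16 Hz

fs/2 = 20 Hz.
88 Hz mod fs = 8 Hz.
8 Hz ≤ fs/2 = 20 Hz, appears at 8 Hz.
96 Hz mod fs = 16 Hz.
16 Hz ≤ fs/2 = 20 Hz, appears at 16 Hz.
128 Hz mod fs = 8 Hz.
8 Hz ≤ fs/2 = 20 Hz, appears at 8 Hz.
8 Hz ≤ fs/2 = 20 Hz, passes unchanged.
92 Hz mod fs = 12 Hz.
12 Hz ≤ fs/2 = 20 Hz, appears at 12 Hz.
Distinct values: {8 Hz, 12 Hz, 16 Hz}.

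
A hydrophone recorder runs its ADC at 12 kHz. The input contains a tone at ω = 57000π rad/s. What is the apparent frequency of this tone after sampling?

ω = 57000π rad/s → f = ω/(2π) = 28500 Hz = 28.5 kHz.
28.5 kHz mod fs = 4.5 kHz.
4.5 kHz ≤ fs/2 = 6 kHz, appears at 4.5 kHz.

4.5 kHz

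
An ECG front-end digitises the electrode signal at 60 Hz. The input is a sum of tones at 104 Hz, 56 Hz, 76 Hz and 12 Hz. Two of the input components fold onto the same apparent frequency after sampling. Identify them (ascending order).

76 Hz, 104 Hz

fs/2 = 30 Hz.
104 Hz mod fs = 44 Hz.
44 Hz > fs/2 = 30 Hz, folds to fs − 44 Hz = 16 Hz.
56 Hz > fs/2 = 30 Hz, folds to fs − 56 Hz = 4 Hz.
76 Hz mod fs = 16 Hz.
16 Hz ≤ fs/2 = 30 Hz, appears at 16 Hz.
12 Hz ≤ fs/2 = 30 Hz, passes unchanged.
76 Hz and 104 Hz both map to 16 Hz.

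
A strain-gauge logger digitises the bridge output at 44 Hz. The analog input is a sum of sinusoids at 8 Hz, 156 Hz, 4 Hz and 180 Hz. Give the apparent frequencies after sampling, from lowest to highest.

fs/2 = 22 Hz.
8 Hz ≤ fs/2 = 22 Hz, passes unchanged.
156 Hz mod fs = 24 Hz.
24 Hz > fs/2 = 22 Hz, folds to fs − 24 Hz = 20 Hz.
4 Hz ≤ fs/2 = 22 Hz, passes unchanged.
180 Hz mod fs = 4 Hz.
4 Hz ≤ fs/2 = 22 Hz, appears at 4 Hz.
Distinct values: {4 Hz, 8 Hz, 20 Hz}.

4 Hz, 8 Hz, 20 Hz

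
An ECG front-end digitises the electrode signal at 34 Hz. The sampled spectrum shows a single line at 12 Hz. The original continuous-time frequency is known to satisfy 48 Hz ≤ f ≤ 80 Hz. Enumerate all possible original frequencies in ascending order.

Frequencies that alias to 12 Hz are k·fs ± 12 Hz for integer k ≥ 0.
k=0: 12 Hz.
k=1: 22 Hz, 46 Hz.
k=2: 56 Hz, 80 Hz.
k=3: 90 Hz, 114 Hz.
Within [48 Hz, 80 Hz]: 56 Hz, 80 Hz.

56 Hz, 80 Hz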